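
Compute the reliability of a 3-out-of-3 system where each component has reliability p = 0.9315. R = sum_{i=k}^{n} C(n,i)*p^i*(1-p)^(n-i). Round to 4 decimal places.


k = 3, n = 3, p = 0.9315
i=3: C(3,3)=1 * 0.9315^3 * 0.0685^0 = 0.8083
R = sum of terms = 0.8083

0.8083


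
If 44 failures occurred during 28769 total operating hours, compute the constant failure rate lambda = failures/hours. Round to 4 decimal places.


failures = 44
total_hours = 28769
lambda = 44 / 28769
lambda = 0.0015

0.0015


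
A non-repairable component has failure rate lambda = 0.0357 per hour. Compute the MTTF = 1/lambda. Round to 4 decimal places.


lambda = 0.0357
MTTF = 1 / 0.0357
MTTF = 28.0112

28.0112


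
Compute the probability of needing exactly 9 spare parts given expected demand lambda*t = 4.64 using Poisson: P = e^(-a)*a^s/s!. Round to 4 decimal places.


a = 4.64, s = 9
e^(-a) = e^(-4.64) = 0.0097
a^s = 4.64^9 = 996923.4804
s! = 362880
P = 0.0097 * 996923.4804 / 362880
P = 0.0265

0.0265


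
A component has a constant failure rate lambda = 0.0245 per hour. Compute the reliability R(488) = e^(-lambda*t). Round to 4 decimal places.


lambda = 0.0245
t = 488
lambda * t = 11.956
R(t) = e^(-11.956)
R(t) = 0.0

0.0


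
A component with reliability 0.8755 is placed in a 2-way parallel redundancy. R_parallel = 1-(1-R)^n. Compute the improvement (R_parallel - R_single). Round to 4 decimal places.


R_single = 0.8755, n = 2
1 - R_single = 0.1245
(1 - R_single)^n = 0.1245^2 = 0.0155
R_parallel = 1 - 0.0155 = 0.9845
Improvement = 0.9845 - 0.8755
Improvement = 0.109

0.109


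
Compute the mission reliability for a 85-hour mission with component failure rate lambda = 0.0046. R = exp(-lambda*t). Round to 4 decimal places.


lambda = 0.0046
mission_time = 85
lambda * t = 0.0046 * 85 = 0.391
R = exp(-0.391)
R = 0.6764

0.6764


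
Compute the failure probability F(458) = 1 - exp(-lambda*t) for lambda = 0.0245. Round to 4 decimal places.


lambda = 0.0245, t = 458
lambda * t = 11.221
exp(-11.221) = 0.0
F(t) = 1 - 0.0
F(t) = 1.0

1.0


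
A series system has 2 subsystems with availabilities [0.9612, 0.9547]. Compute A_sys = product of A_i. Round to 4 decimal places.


Subsystems: [0.9612, 0.9547]
After subsystem 1 (A=0.9612): product = 0.9612
After subsystem 2 (A=0.9547): product = 0.9177
A_sys = 0.9177

0.9177


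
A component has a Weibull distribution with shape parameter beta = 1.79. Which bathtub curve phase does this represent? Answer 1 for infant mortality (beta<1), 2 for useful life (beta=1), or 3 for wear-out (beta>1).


beta = 1.79
Compare beta to 1:
beta < 1 => infant mortality (phase 1)
beta = 1 => useful life (phase 2)
beta > 1 => wear-out (phase 3)
Since beta = 1.79, this is wear-out (increasing failure rate)
Phase = 3

3


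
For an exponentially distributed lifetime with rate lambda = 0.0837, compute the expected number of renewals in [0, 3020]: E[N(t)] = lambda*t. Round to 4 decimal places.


lambda = 0.0837
t = 3020
E[N(t)] = lambda * t
E[N(t)] = 0.0837 * 3020
E[N(t)] = 252.774

252.774


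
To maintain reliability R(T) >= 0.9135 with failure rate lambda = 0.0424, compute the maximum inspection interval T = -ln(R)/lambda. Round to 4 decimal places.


R_target = 0.9135
lambda = 0.0424
-ln(0.9135) = 0.0905
T = 0.0905 / 0.0424
T = 2.1338

2.1338


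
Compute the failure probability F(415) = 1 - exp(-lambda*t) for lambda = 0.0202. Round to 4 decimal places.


lambda = 0.0202, t = 415
lambda * t = 8.383
exp(-8.383) = 0.0002
F(t) = 1 - 0.0002
F(t) = 0.9998

0.9998


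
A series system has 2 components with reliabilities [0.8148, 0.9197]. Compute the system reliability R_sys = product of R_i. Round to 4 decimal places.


Components: [0.8148, 0.9197]
After component 1 (R=0.8148): product = 0.8148
After component 2 (R=0.9197): product = 0.7494
R_sys = 0.7494

0.7494


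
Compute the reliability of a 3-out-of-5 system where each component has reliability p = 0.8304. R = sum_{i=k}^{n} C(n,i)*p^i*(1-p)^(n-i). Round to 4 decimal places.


k = 3, n = 5, p = 0.8304
i=3: C(5,3)=10 * 0.8304^3 * 0.1696^2 = 0.1647
i=4: C(5,4)=5 * 0.8304^4 * 0.1696^1 = 0.4032
i=5: C(5,5)=1 * 0.8304^5 * 0.1696^0 = 0.3949
R = sum of terms = 0.9628

0.9628


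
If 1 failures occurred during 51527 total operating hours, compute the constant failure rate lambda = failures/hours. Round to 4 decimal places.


failures = 1
total_hours = 51527
lambda = 1 / 51527
lambda = 0.0

0.0


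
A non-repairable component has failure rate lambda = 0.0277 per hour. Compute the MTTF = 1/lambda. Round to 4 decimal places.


lambda = 0.0277
MTTF = 1 / 0.0277
MTTF = 36.1011

36.1011


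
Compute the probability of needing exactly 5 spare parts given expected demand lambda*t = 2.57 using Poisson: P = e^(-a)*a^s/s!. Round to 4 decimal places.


a = 2.57, s = 5
e^(-a) = e^(-2.57) = 0.0765
a^s = 2.57^5 = 112.1155
s! = 120
P = 0.0765 * 112.1155 / 120
P = 0.0715

0.0715


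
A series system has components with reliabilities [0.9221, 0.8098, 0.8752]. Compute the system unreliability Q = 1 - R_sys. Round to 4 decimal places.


Components: [0.9221, 0.8098, 0.8752]
After component 1: product = 0.9221
After component 2: product = 0.7467
After component 3: product = 0.6535
R_sys = 0.6535
Q = 1 - 0.6535 = 0.3465

0.3465


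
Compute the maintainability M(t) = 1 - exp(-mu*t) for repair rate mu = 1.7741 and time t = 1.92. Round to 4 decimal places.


mu = 1.7741, t = 1.92
mu * t = 1.7741 * 1.92 = 3.4063
exp(-3.4063) = 0.0332
M(t) = 1 - 0.0332
M(t) = 0.9668

0.9668


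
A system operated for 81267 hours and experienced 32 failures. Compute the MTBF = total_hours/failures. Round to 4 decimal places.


total_hours = 81267
failures = 32
MTBF = 81267 / 32
MTBF = 2539.5938

2539.5938


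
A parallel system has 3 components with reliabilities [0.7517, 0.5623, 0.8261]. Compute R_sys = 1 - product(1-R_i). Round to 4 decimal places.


Components: [0.7517, 0.5623, 0.8261]
(1 - 0.7517) = 0.2483, running product = 0.2483
(1 - 0.5623) = 0.4377, running product = 0.1087
(1 - 0.8261) = 0.1739, running product = 0.0189
Product of (1-R_i) = 0.0189
R_sys = 1 - 0.0189 = 0.9811

0.9811


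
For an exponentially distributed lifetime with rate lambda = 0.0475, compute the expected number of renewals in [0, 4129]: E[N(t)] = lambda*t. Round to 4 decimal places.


lambda = 0.0475
t = 4129
E[N(t)] = lambda * t
E[N(t)] = 0.0475 * 4129
E[N(t)] = 196.1275

196.1275


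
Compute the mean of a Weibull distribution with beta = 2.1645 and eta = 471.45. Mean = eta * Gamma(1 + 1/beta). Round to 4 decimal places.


beta = 2.1645, eta = 471.45
1/beta = 0.462
1 + 1/beta = 1.462
Gamma(1.462) = 0.8856
Mean = 471.45 * 0.8856
Mean = 417.5177

417.5177


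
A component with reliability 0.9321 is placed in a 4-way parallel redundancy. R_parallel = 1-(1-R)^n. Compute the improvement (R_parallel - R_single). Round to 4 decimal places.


R_single = 0.9321, n = 4
1 - R_single = 0.0679
(1 - R_single)^n = 0.0679^4 = 0.0
R_parallel = 1 - 0.0 = 1.0
Improvement = 1.0 - 0.9321
Improvement = 0.0679

0.0679


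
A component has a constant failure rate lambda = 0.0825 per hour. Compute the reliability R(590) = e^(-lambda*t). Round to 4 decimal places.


lambda = 0.0825
t = 590
lambda * t = 48.675
R(t) = e^(-48.675)
R(t) = 0.0

0.0


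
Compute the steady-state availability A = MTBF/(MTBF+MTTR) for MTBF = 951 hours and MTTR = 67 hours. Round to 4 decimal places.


MTBF = 951
MTTR = 67
MTBF + MTTR = 1018
A = 951 / 1018
A = 0.9342

0.9342


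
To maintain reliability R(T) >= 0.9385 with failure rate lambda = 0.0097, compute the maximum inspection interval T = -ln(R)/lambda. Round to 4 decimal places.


R_target = 0.9385
lambda = 0.0097
-ln(0.9385) = 0.0635
T = 0.0635 / 0.0097
T = 6.5435

6.5435


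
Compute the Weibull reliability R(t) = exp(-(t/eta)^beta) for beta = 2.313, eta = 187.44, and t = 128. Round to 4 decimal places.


beta = 2.313, eta = 187.44, t = 128
t/eta = 128 / 187.44 = 0.6829
(t/eta)^beta = 0.6829^2.313 = 0.4139
R(t) = exp(-0.4139)
R(t) = 0.6611

0.6611


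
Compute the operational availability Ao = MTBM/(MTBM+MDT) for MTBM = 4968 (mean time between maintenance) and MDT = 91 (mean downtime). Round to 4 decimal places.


MTBM = 4968
MDT = 91
MTBM + MDT = 5059
Ao = 4968 / 5059
Ao = 0.982

0.982


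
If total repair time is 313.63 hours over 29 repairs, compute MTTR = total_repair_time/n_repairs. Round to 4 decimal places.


total_repair_time = 313.63
n_repairs = 29
MTTR = 313.63 / 29
MTTR = 10.8148

10.8148


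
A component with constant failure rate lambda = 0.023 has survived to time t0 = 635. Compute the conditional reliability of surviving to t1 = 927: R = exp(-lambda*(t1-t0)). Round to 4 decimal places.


lambda = 0.023
t0 = 635, t1 = 927
t1 - t0 = 292
lambda * (t1-t0) = 0.023 * 292 = 6.716
R = exp(-6.716)
R = 0.0012

0.0012


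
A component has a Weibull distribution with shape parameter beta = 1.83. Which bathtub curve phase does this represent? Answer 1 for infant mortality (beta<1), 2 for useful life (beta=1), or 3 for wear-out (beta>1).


beta = 1.83
Compare beta to 1:
beta < 1 => infant mortality (phase 1)
beta = 1 => useful life (phase 2)
beta > 1 => wear-out (phase 3)
Since beta = 1.83, this is wear-out (increasing failure rate)
Phase = 3

3


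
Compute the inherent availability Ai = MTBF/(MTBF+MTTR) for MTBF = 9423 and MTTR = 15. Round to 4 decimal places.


MTBF = 9423
MTTR = 15
MTBF + MTTR = 9438
Ai = 9423 / 9438
Ai = 0.9984

0.9984


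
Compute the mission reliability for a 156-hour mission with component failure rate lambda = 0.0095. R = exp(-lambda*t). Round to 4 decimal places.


lambda = 0.0095
mission_time = 156
lambda * t = 0.0095 * 156 = 1.482
R = exp(-1.482)
R = 0.2272

0.2272


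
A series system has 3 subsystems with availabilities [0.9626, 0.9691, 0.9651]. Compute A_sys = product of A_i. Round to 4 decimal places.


Subsystems: [0.9626, 0.9691, 0.9651]
After subsystem 1 (A=0.9626): product = 0.9626
After subsystem 2 (A=0.9691): product = 0.9329
After subsystem 3 (A=0.9651): product = 0.9003
A_sys = 0.9003

0.9003


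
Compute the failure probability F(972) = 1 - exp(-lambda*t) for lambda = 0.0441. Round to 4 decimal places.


lambda = 0.0441, t = 972
lambda * t = 42.8652
exp(-42.8652) = 0.0
F(t) = 1 - 0.0
F(t) = 1.0

1.0


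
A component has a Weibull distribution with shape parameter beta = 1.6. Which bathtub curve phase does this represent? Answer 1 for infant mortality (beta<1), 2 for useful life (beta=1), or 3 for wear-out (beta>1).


beta = 1.6
Compare beta to 1:
beta < 1 => infant mortality (phase 1)
beta = 1 => useful life (phase 2)
beta > 1 => wear-out (phase 3)
Since beta = 1.6, this is wear-out (increasing failure rate)
Phase = 3

3


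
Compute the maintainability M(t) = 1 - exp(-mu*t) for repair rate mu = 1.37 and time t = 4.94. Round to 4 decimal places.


mu = 1.37, t = 4.94
mu * t = 1.37 * 4.94 = 6.7678
exp(-6.7678) = 0.0012
M(t) = 1 - 0.0012
M(t) = 0.9988

0.9988


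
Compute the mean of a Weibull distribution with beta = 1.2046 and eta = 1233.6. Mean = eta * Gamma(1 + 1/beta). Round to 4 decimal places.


beta = 1.2046, eta = 1233.6
1/beta = 0.8302
1 + 1/beta = 1.8302
Gamma(1.8302) = 0.9397
Mean = 1233.6 * 0.9397
Mean = 1159.2558

1159.2558


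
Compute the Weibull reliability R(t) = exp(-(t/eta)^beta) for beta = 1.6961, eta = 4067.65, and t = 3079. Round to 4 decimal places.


beta = 1.6961, eta = 4067.65, t = 3079
t/eta = 3079 / 4067.65 = 0.7569
(t/eta)^beta = 0.7569^1.6961 = 0.6236
R(t) = exp(-0.6236)
R(t) = 0.536

0.536


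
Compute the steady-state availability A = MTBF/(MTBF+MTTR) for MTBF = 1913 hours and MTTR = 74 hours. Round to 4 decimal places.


MTBF = 1913
MTTR = 74
MTBF + MTTR = 1987
A = 1913 / 1987
A = 0.9628

0.9628


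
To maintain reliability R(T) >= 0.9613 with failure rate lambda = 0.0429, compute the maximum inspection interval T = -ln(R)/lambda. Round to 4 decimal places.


R_target = 0.9613
lambda = 0.0429
-ln(0.9613) = 0.0395
T = 0.0395 / 0.0429
T = 0.92

0.92


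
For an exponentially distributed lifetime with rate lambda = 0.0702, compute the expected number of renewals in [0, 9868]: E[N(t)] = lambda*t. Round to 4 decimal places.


lambda = 0.0702
t = 9868
E[N(t)] = lambda * t
E[N(t)] = 0.0702 * 9868
E[N(t)] = 692.7336

692.7336


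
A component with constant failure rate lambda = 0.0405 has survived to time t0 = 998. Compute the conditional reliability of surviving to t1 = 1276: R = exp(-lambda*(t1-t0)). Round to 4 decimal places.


lambda = 0.0405
t0 = 998, t1 = 1276
t1 - t0 = 278
lambda * (t1-t0) = 0.0405 * 278 = 11.259
R = exp(-11.259)
R = 0.0

0.0


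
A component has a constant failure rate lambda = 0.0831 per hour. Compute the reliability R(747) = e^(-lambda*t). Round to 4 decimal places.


lambda = 0.0831
t = 747
lambda * t = 62.0757
R(t) = e^(-62.0757)
R(t) = 0.0

0.0


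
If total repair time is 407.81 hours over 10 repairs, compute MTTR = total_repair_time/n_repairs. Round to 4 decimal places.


total_repair_time = 407.81
n_repairs = 10
MTTR = 407.81 / 10
MTTR = 40.781

40.781


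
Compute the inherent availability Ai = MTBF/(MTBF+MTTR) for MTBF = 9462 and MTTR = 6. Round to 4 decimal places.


MTBF = 9462
MTTR = 6
MTBF + MTTR = 9468
Ai = 9462 / 9468
Ai = 0.9994

0.9994


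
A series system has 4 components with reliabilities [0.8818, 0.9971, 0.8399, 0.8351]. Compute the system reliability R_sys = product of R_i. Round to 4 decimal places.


Components: [0.8818, 0.9971, 0.8399, 0.8351]
After component 1 (R=0.8818): product = 0.8818
After component 2 (R=0.9971): product = 0.8792
After component 3 (R=0.8399): product = 0.7385
After component 4 (R=0.8351): product = 0.6167
R_sys = 0.6167

0.6167


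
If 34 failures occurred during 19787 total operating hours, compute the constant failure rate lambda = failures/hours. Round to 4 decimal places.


failures = 34
total_hours = 19787
lambda = 34 / 19787
lambda = 0.0017

0.0017


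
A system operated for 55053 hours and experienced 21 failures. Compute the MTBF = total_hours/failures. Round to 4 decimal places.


total_hours = 55053
failures = 21
MTBF = 55053 / 21
MTBF = 2621.5714

2621.5714


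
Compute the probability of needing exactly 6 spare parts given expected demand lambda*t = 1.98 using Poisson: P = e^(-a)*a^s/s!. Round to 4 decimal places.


a = 1.98, s = 6
e^(-a) = e^(-1.98) = 0.1381
a^s = 1.98^6 = 60.2547
s! = 720
P = 0.1381 * 60.2547 / 720
P = 0.0116

0.0116


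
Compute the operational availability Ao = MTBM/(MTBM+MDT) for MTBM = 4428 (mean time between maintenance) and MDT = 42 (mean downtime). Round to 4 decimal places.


MTBM = 4428
MDT = 42
MTBM + MDT = 4470
Ao = 4428 / 4470
Ao = 0.9906

0.9906


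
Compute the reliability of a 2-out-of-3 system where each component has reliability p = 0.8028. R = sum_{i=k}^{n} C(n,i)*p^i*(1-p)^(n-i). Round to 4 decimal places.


k = 2, n = 3, p = 0.8028
i=2: C(3,2)=3 * 0.8028^2 * 0.1972^1 = 0.3813
i=3: C(3,3)=1 * 0.8028^3 * 0.1972^0 = 0.5174
R = sum of terms = 0.8987

0.8987


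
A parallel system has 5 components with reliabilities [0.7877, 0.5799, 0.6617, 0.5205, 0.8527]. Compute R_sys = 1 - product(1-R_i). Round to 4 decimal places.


Components: [0.7877, 0.5799, 0.6617, 0.5205, 0.8527]
(1 - 0.7877) = 0.2123, running product = 0.2123
(1 - 0.5799) = 0.4201, running product = 0.0892
(1 - 0.6617) = 0.3383, running product = 0.0302
(1 - 0.5205) = 0.4795, running product = 0.0145
(1 - 0.8527) = 0.1473, running product = 0.0021
Product of (1-R_i) = 0.0021
R_sys = 1 - 0.0021 = 0.9979

0.9979


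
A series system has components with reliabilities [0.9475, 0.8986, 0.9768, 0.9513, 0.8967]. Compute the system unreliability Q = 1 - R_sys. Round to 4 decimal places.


Components: [0.9475, 0.8986, 0.9768, 0.9513, 0.8967]
After component 1: product = 0.9475
After component 2: product = 0.8514
After component 3: product = 0.8317
After component 4: product = 0.7912
After component 5: product = 0.7094
R_sys = 0.7094
Q = 1 - 0.7094 = 0.2906

0.2906


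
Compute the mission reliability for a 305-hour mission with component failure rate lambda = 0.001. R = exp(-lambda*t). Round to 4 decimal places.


lambda = 0.001
mission_time = 305
lambda * t = 0.001 * 305 = 0.305
R = exp(-0.305)
R = 0.7371

0.7371


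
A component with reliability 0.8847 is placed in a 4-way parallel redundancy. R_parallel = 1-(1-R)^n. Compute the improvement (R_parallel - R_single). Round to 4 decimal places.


R_single = 0.8847, n = 4
1 - R_single = 0.1153
(1 - R_single)^n = 0.1153^4 = 0.0002
R_parallel = 1 - 0.0002 = 0.9998
Improvement = 0.9998 - 0.8847
Improvement = 0.1151

0.1151


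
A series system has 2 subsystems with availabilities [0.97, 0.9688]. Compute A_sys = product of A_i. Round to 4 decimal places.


Subsystems: [0.97, 0.9688]
After subsystem 1 (A=0.97): product = 0.97
After subsystem 2 (A=0.9688): product = 0.9397
A_sys = 0.9397

0.9397


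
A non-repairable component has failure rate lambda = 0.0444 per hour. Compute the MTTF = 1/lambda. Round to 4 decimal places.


lambda = 0.0444
MTTF = 1 / 0.0444
MTTF = 22.5225

22.5225


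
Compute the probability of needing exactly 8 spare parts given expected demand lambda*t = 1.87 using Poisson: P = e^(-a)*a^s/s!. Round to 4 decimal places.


a = 1.87, s = 8
e^(-a) = e^(-1.87) = 0.1541
a^s = 1.87^8 = 149.5316
s! = 40320
P = 0.1541 * 149.5316 / 40320
P = 0.0006

0.0006


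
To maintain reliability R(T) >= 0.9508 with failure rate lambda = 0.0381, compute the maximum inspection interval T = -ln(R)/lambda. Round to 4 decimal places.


R_target = 0.9508
lambda = 0.0381
-ln(0.9508) = 0.0505
T = 0.0505 / 0.0381
T = 1.3242

1.3242


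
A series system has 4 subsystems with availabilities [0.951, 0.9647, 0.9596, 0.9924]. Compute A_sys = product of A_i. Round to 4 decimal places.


Subsystems: [0.951, 0.9647, 0.9596, 0.9924]
After subsystem 1 (A=0.951): product = 0.951
After subsystem 2 (A=0.9647): product = 0.9174
After subsystem 3 (A=0.9596): product = 0.8804
After subsystem 4 (A=0.9924): product = 0.8737
A_sys = 0.8737

0.8737


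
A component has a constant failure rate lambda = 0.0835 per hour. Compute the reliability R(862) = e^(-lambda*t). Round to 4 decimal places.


lambda = 0.0835
t = 862
lambda * t = 71.977
R(t) = e^(-71.977)
R(t) = 0.0

0.0


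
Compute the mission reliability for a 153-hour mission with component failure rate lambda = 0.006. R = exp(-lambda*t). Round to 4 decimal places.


lambda = 0.006
mission_time = 153
lambda * t = 0.006 * 153 = 0.918
R = exp(-0.918)
R = 0.3993

0.3993


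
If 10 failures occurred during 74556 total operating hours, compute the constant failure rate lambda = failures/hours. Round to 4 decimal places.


failures = 10
total_hours = 74556
lambda = 10 / 74556
lambda = 0.0001

0.0001


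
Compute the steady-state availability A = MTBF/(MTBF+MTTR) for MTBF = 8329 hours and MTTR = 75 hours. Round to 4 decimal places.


MTBF = 8329
MTTR = 75
MTBF + MTTR = 8404
A = 8329 / 8404
A = 0.9911

0.9911


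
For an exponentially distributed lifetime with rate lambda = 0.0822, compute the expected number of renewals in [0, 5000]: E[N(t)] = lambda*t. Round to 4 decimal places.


lambda = 0.0822
t = 5000
E[N(t)] = lambda * t
E[N(t)] = 0.0822 * 5000
E[N(t)] = 411.0

411.0


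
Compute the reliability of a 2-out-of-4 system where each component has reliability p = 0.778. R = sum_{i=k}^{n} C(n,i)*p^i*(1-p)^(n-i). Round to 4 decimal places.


k = 2, n = 4, p = 0.778
i=2: C(4,2)=6 * 0.778^2 * 0.222^2 = 0.179
i=3: C(4,3)=4 * 0.778^3 * 0.222^1 = 0.4182
i=4: C(4,4)=1 * 0.778^4 * 0.222^0 = 0.3664
R = sum of terms = 0.9635

0.9635


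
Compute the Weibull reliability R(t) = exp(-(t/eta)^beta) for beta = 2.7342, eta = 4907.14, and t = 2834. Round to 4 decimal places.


beta = 2.7342, eta = 4907.14, t = 2834
t/eta = 2834 / 4907.14 = 0.5775
(t/eta)^beta = 0.5775^2.7342 = 0.2229
R(t) = exp(-0.2229)
R(t) = 0.8002

0.8002


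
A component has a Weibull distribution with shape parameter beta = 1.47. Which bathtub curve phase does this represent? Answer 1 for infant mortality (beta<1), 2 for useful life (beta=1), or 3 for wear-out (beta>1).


beta = 1.47
Compare beta to 1:
beta < 1 => infant mortality (phase 1)
beta = 1 => useful life (phase 2)
beta > 1 => wear-out (phase 3)
Since beta = 1.47, this is wear-out (increasing failure rate)
Phase = 3

3


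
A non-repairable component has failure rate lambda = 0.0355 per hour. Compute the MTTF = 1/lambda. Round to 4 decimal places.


lambda = 0.0355
MTTF = 1 / 0.0355
MTTF = 28.169

28.169


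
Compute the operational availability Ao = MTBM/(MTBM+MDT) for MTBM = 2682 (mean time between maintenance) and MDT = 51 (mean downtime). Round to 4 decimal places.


MTBM = 2682
MDT = 51
MTBM + MDT = 2733
Ao = 2682 / 2733
Ao = 0.9813

0.9813


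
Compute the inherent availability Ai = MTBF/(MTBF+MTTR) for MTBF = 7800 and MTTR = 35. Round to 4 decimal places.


MTBF = 7800
MTTR = 35
MTBF + MTTR = 7835
Ai = 7800 / 7835
Ai = 0.9955

0.9955


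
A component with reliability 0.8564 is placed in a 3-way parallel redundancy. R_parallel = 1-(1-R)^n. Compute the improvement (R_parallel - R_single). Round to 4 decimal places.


R_single = 0.8564, n = 3
1 - R_single = 0.1436
(1 - R_single)^n = 0.1436^3 = 0.003
R_parallel = 1 - 0.003 = 0.997
Improvement = 0.997 - 0.8564
Improvement = 0.1406

0.1406


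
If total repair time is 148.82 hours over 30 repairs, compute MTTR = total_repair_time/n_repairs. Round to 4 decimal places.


total_repair_time = 148.82
n_repairs = 30
MTTR = 148.82 / 30
MTTR = 4.9607

4.9607


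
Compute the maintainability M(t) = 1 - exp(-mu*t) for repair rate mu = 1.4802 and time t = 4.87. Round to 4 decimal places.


mu = 1.4802, t = 4.87
mu * t = 1.4802 * 4.87 = 7.2086
exp(-7.2086) = 0.0007
M(t) = 1 - 0.0007
M(t) = 0.9993

0.9993


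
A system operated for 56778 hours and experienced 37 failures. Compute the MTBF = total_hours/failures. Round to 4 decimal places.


total_hours = 56778
failures = 37
MTBF = 56778 / 37
MTBF = 1534.5405

1534.5405


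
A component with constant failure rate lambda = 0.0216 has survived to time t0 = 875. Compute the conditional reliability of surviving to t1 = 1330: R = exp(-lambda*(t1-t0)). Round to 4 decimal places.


lambda = 0.0216
t0 = 875, t1 = 1330
t1 - t0 = 455
lambda * (t1-t0) = 0.0216 * 455 = 9.828
R = exp(-9.828)
R = 0.0001

0.0001


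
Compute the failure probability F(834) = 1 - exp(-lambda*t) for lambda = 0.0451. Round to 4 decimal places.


lambda = 0.0451, t = 834
lambda * t = 37.6134
exp(-37.6134) = 0.0
F(t) = 1 - 0.0
F(t) = 1.0

1.0


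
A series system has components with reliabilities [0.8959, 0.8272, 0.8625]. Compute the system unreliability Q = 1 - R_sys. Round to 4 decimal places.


Components: [0.8959, 0.8272, 0.8625]
After component 1: product = 0.8959
After component 2: product = 0.7411
After component 3: product = 0.6392
R_sys = 0.6392
Q = 1 - 0.6392 = 0.3608

0.3608


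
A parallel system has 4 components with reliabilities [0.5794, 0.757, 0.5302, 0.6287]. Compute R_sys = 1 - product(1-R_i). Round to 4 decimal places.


Components: [0.5794, 0.757, 0.5302, 0.6287]
(1 - 0.5794) = 0.4206, running product = 0.4206
(1 - 0.757) = 0.243, running product = 0.1022
(1 - 0.5302) = 0.4698, running product = 0.048
(1 - 0.6287) = 0.3713, running product = 0.0178
Product of (1-R_i) = 0.0178
R_sys = 1 - 0.0178 = 0.9822

0.9822


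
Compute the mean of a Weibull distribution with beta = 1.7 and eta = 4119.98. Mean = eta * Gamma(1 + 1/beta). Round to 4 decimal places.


beta = 1.7, eta = 4119.98
1/beta = 0.5882
1 + 1/beta = 1.5882
Gamma(1.5882) = 0.8922
Mean = 4119.98 * 0.8922
Mean = 3676.0295

3676.0295


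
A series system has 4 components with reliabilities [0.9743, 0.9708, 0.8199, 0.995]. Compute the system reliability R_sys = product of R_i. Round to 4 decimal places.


Components: [0.9743, 0.9708, 0.8199, 0.995]
After component 1 (R=0.9743): product = 0.9743
After component 2 (R=0.9708): product = 0.9459
After component 3 (R=0.8199): product = 0.7755
After component 4 (R=0.995): product = 0.7716
R_sys = 0.7716

0.7716


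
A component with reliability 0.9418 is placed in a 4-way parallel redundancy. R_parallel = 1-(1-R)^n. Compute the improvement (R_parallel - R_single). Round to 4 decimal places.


R_single = 0.9418, n = 4
1 - R_single = 0.0582
(1 - R_single)^n = 0.0582^4 = 0.0
R_parallel = 1 - 0.0 = 1.0
Improvement = 1.0 - 0.9418
Improvement = 0.0582

0.0582


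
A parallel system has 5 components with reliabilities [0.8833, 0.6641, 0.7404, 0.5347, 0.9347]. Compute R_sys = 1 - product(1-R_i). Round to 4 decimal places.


Components: [0.8833, 0.6641, 0.7404, 0.5347, 0.9347]
(1 - 0.8833) = 0.1167, running product = 0.1167
(1 - 0.6641) = 0.3359, running product = 0.0392
(1 - 0.7404) = 0.2596, running product = 0.0102
(1 - 0.5347) = 0.4653, running product = 0.0047
(1 - 0.9347) = 0.0653, running product = 0.0003
Product of (1-R_i) = 0.0003
R_sys = 1 - 0.0003 = 0.9997

0.9997


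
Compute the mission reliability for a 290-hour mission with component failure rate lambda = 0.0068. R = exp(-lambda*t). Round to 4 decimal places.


lambda = 0.0068
mission_time = 290
lambda * t = 0.0068 * 290 = 1.972
R = exp(-1.972)
R = 0.1392

0.1392


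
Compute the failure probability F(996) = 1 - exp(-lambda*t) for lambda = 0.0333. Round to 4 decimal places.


lambda = 0.0333, t = 996
lambda * t = 33.1668
exp(-33.1668) = 0.0
F(t) = 1 - 0.0
F(t) = 1.0

1.0


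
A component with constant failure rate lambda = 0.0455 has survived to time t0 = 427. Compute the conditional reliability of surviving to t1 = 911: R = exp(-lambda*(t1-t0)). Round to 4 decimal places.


lambda = 0.0455
t0 = 427, t1 = 911
t1 - t0 = 484
lambda * (t1-t0) = 0.0455 * 484 = 22.022
R = exp(-22.022)
R = 0.0

0.0


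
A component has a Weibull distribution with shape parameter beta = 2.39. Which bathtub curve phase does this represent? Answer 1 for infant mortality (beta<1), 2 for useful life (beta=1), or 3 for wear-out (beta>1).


beta = 2.39
Compare beta to 1:
beta < 1 => infant mortality (phase 1)
beta = 1 => useful life (phase 2)
beta > 1 => wear-out (phase 3)
Since beta = 2.39, this is wear-out (increasing failure rate)
Phase = 3

3


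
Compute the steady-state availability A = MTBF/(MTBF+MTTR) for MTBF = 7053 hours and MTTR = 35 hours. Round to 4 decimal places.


MTBF = 7053
MTTR = 35
MTBF + MTTR = 7088
A = 7053 / 7088
A = 0.9951

0.9951


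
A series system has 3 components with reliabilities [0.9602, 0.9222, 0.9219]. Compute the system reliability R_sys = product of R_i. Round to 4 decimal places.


Components: [0.9602, 0.9222, 0.9219]
After component 1 (R=0.9602): product = 0.9602
After component 2 (R=0.9222): product = 0.8855
After component 3 (R=0.9219): product = 0.8163
R_sys = 0.8163

0.8163


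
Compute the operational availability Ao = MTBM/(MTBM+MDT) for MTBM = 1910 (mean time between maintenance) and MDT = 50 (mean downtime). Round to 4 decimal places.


MTBM = 1910
MDT = 50
MTBM + MDT = 1960
Ao = 1910 / 1960
Ao = 0.9745

0.9745


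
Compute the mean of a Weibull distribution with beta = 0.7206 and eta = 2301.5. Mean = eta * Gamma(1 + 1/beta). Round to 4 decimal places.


beta = 0.7206, eta = 2301.5
1/beta = 1.3877
1 + 1/beta = 2.3877
Gamma(2.3877) = 1.2323
Mean = 2301.5 * 1.2323
Mean = 2836.1564

2836.1564


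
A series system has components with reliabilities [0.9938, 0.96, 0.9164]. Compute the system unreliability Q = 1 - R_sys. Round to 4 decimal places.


Components: [0.9938, 0.96, 0.9164]
After component 1: product = 0.9938
After component 2: product = 0.954
After component 3: product = 0.8743
R_sys = 0.8743
Q = 1 - 0.8743 = 0.1257

0.1257


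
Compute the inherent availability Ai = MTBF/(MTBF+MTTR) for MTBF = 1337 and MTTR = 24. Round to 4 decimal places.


MTBF = 1337
MTTR = 24
MTBF + MTTR = 1361
Ai = 1337 / 1361
Ai = 0.9824

0.9824


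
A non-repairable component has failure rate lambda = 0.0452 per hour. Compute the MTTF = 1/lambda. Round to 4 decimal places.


lambda = 0.0452
MTTF = 1 / 0.0452
MTTF = 22.1239

22.1239


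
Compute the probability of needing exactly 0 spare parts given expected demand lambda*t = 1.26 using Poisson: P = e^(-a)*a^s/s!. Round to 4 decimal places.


a = 1.26, s = 0
e^(-a) = e^(-1.26) = 0.2837
a^s = 1.26^0 = 1.0
s! = 1
P = 0.2837 * 1.0 / 1
P = 0.2837

0.2837


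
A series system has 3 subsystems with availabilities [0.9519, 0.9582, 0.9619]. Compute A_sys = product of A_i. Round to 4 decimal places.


Subsystems: [0.9519, 0.9582, 0.9619]
After subsystem 1 (A=0.9519): product = 0.9519
After subsystem 2 (A=0.9582): product = 0.9121
After subsystem 3 (A=0.9619): product = 0.8774
A_sys = 0.8774

0.8774


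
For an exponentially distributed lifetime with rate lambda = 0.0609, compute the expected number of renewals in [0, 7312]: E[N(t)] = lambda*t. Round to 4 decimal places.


lambda = 0.0609
t = 7312
E[N(t)] = lambda * t
E[N(t)] = 0.0609 * 7312
E[N(t)] = 445.3008

445.3008


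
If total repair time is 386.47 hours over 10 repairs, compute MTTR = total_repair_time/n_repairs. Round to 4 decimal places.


total_repair_time = 386.47
n_repairs = 10
MTTR = 386.47 / 10
MTTR = 38.647

38.647


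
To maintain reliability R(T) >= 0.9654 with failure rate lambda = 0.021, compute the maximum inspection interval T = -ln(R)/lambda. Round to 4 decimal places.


R_target = 0.9654
lambda = 0.021
-ln(0.9654) = 0.0352
T = 0.0352 / 0.021
T = 1.6768

1.6768


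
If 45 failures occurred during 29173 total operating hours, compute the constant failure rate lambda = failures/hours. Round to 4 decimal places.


failures = 45
total_hours = 29173
lambda = 45 / 29173
lambda = 0.0015

0.0015


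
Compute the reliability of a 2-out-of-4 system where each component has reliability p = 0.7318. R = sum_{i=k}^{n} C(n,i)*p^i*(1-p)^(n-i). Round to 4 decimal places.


k = 2, n = 4, p = 0.7318
i=2: C(4,2)=6 * 0.7318^2 * 0.2682^2 = 0.2311
i=3: C(4,3)=4 * 0.7318^3 * 0.2682^1 = 0.4204
i=4: C(4,4)=1 * 0.7318^4 * 0.2682^0 = 0.2868
R = sum of terms = 0.9384

0.9384


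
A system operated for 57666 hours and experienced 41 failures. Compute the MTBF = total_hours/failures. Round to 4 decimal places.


total_hours = 57666
failures = 41
MTBF = 57666 / 41
MTBF = 1406.4878

1406.4878


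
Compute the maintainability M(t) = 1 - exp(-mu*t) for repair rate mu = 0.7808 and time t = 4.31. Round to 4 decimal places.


mu = 0.7808, t = 4.31
mu * t = 0.7808 * 4.31 = 3.3652
exp(-3.3652) = 0.0346
M(t) = 1 - 0.0346
M(t) = 0.9654

0.9654


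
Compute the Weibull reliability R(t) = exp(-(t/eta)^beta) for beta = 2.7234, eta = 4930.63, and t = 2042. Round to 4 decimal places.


beta = 2.7234, eta = 4930.63, t = 2042
t/eta = 2042 / 4930.63 = 0.4141
(t/eta)^beta = 0.4141^2.7234 = 0.0906
R(t) = exp(-0.0906)
R(t) = 0.9133

0.9133


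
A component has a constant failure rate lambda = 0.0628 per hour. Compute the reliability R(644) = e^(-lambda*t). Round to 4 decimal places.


lambda = 0.0628
t = 644
lambda * t = 40.4432
R(t) = e^(-40.4432)
R(t) = 0.0

0.0


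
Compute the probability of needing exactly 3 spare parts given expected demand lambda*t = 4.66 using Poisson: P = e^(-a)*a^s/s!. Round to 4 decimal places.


a = 4.66, s = 3
e^(-a) = e^(-4.66) = 0.0095
a^s = 4.66^3 = 101.1947
s! = 6
P = 0.0095 * 101.1947 / 6
P = 0.1597

0.1597


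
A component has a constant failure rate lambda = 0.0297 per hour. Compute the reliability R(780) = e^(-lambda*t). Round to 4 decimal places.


lambda = 0.0297
t = 780
lambda * t = 23.166
R(t) = e^(-23.166)
R(t) = 0.0

0.0


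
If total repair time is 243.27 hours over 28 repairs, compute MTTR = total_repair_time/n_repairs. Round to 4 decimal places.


total_repair_time = 243.27
n_repairs = 28
MTTR = 243.27 / 28
MTTR = 8.6882

8.6882


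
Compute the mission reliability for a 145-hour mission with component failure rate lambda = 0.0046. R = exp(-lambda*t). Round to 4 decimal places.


lambda = 0.0046
mission_time = 145
lambda * t = 0.0046 * 145 = 0.667
R = exp(-0.667)
R = 0.5132

0.5132


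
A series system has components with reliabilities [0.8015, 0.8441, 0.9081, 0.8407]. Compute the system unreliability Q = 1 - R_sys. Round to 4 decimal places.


Components: [0.8015, 0.8441, 0.9081, 0.8407]
After component 1: product = 0.8015
After component 2: product = 0.6765
After component 3: product = 0.6144
After component 4: product = 0.5165
R_sys = 0.5165
Q = 1 - 0.5165 = 0.4835

0.4835


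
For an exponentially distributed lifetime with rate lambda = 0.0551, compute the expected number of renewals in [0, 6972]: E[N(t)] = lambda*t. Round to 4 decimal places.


lambda = 0.0551
t = 6972
E[N(t)] = lambda * t
E[N(t)] = 0.0551 * 6972
E[N(t)] = 384.1572

384.1572


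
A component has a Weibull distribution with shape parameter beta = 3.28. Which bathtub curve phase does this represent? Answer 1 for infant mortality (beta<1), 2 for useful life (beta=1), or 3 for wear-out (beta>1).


beta = 3.28
Compare beta to 1:
beta < 1 => infant mortality (phase 1)
beta = 1 => useful life (phase 2)
beta > 1 => wear-out (phase 3)
Since beta = 3.28, this is wear-out (increasing failure rate)
Phase = 3

3


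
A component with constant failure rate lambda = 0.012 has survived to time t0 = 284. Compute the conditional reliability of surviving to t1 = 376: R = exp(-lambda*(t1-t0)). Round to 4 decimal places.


lambda = 0.012
t0 = 284, t1 = 376
t1 - t0 = 92
lambda * (t1-t0) = 0.012 * 92 = 1.104
R = exp(-1.104)
R = 0.3315

0.3315


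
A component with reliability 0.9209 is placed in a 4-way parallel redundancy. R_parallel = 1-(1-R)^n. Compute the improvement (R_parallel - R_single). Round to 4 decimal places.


R_single = 0.9209, n = 4
1 - R_single = 0.0791
(1 - R_single)^n = 0.0791^4 = 0.0
R_parallel = 1 - 0.0 = 1.0
Improvement = 1.0 - 0.9209
Improvement = 0.0791

0.0791


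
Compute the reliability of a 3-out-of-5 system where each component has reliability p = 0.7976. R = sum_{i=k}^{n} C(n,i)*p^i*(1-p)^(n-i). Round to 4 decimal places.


k = 3, n = 5, p = 0.7976
i=3: C(5,3)=10 * 0.7976^3 * 0.2024^2 = 0.2079
i=4: C(5,4)=5 * 0.7976^4 * 0.2024^1 = 0.4096
i=5: C(5,5)=1 * 0.7976^5 * 0.2024^0 = 0.3228
R = sum of terms = 0.9402

0.9402


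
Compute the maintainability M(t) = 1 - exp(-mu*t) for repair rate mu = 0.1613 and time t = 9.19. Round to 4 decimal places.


mu = 0.1613, t = 9.19
mu * t = 0.1613 * 9.19 = 1.4823
exp(-1.4823) = 0.2271
M(t) = 1 - 0.2271
M(t) = 0.7729

0.7729


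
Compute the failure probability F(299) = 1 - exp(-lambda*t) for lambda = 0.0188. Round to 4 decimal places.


lambda = 0.0188, t = 299
lambda * t = 5.6212
exp(-5.6212) = 0.0036
F(t) = 1 - 0.0036
F(t) = 0.9964

0.9964


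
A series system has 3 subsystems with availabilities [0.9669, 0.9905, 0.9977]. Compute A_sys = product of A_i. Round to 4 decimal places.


Subsystems: [0.9669, 0.9905, 0.9977]
After subsystem 1 (A=0.9669): product = 0.9669
After subsystem 2 (A=0.9905): product = 0.9577
After subsystem 3 (A=0.9977): product = 0.9555
A_sys = 0.9555

0.9555


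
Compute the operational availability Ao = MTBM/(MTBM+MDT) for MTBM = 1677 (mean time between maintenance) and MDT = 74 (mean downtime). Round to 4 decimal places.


MTBM = 1677
MDT = 74
MTBM + MDT = 1751
Ao = 1677 / 1751
Ao = 0.9577

0.9577


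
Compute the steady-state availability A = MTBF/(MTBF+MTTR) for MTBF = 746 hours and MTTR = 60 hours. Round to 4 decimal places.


MTBF = 746
MTTR = 60
MTBF + MTTR = 806
A = 746 / 806
A = 0.9256

0.9256


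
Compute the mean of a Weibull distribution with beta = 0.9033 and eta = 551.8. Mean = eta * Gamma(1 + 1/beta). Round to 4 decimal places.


beta = 0.9033, eta = 551.8
1/beta = 1.1071
1 + 1/beta = 2.1071
Gamma(2.1071) = 1.0501
Mean = 551.8 * 1.0501
Mean = 579.4394

579.4394


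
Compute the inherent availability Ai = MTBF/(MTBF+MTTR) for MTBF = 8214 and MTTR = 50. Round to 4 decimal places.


MTBF = 8214
MTTR = 50
MTBF + MTTR = 8264
Ai = 8214 / 8264
Ai = 0.9939

0.9939


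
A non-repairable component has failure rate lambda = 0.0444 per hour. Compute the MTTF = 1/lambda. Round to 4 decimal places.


lambda = 0.0444
MTTF = 1 / 0.0444
MTTF = 22.5225

22.5225


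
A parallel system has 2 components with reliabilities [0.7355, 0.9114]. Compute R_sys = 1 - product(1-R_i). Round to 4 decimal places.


Components: [0.7355, 0.9114]
(1 - 0.7355) = 0.2645, running product = 0.2645
(1 - 0.9114) = 0.0886, running product = 0.0234
Product of (1-R_i) = 0.0234
R_sys = 1 - 0.0234 = 0.9766

0.9766


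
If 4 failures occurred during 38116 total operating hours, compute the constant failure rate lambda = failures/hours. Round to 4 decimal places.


failures = 4
total_hours = 38116
lambda = 4 / 38116
lambda = 0.0001

0.0001


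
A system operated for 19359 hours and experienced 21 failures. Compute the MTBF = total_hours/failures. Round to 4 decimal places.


total_hours = 19359
failures = 21
MTBF = 19359 / 21
MTBF = 921.8571

921.8571


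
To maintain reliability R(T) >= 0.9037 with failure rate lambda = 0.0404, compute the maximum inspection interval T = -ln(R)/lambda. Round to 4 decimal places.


R_target = 0.9037
lambda = 0.0404
-ln(0.9037) = 0.1013
T = 0.1013 / 0.0404
T = 2.5064

2.5064


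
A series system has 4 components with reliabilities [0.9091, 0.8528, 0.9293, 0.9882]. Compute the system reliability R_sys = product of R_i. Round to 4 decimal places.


Components: [0.9091, 0.8528, 0.9293, 0.9882]
After component 1 (R=0.9091): product = 0.9091
After component 2 (R=0.8528): product = 0.7753
After component 3 (R=0.9293): product = 0.7205
After component 4 (R=0.9882): product = 0.712
R_sys = 0.712

0.712


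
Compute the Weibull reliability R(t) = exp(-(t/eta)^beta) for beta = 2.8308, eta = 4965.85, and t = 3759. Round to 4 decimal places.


beta = 2.8308, eta = 4965.85, t = 3759
t/eta = 3759 / 4965.85 = 0.757
(t/eta)^beta = 0.757^2.8308 = 0.4547
R(t) = exp(-0.4547)
R(t) = 0.6347

0.6347


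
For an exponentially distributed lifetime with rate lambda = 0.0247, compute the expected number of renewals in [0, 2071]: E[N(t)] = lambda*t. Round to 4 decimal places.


lambda = 0.0247
t = 2071
E[N(t)] = lambda * t
E[N(t)] = 0.0247 * 2071
E[N(t)] = 51.1537

51.1537


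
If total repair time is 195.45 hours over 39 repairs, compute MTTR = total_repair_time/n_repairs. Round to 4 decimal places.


total_repair_time = 195.45
n_repairs = 39
MTTR = 195.45 / 39
MTTR = 5.0115

5.0115


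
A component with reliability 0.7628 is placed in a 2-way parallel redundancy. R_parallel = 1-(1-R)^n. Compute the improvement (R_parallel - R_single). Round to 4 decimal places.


R_single = 0.7628, n = 2
1 - R_single = 0.2372
(1 - R_single)^n = 0.2372^2 = 0.0563
R_parallel = 1 - 0.0563 = 0.9437
Improvement = 0.9437 - 0.7628
Improvement = 0.1809

0.1809


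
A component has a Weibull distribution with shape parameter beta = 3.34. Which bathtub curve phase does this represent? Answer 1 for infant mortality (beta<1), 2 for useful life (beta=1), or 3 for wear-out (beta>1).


beta = 3.34
Compare beta to 1:
beta < 1 => infant mortality (phase 1)
beta = 1 => useful life (phase 2)
beta > 1 => wear-out (phase 3)
Since beta = 3.34, this is wear-out (increasing failure rate)
Phase = 3

3


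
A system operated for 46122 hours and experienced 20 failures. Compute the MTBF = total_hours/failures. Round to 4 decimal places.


total_hours = 46122
failures = 20
MTBF = 46122 / 20
MTBF = 2306.1

2306.1


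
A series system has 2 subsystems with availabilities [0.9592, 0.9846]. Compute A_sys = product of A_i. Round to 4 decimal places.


Subsystems: [0.9592, 0.9846]
After subsystem 1 (A=0.9592): product = 0.9592
After subsystem 2 (A=0.9846): product = 0.9444
A_sys = 0.9444

0.9444
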